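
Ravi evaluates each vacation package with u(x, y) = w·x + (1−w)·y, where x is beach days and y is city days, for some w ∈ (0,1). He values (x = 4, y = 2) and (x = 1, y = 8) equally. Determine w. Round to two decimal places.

w = 0.67

u(4,2) = u(1,8) means w·4 + (1−w)·2 = w·1 + (1−w)·8.
Rearranging, 3·w − 6·(1−w) = 0.
So w/(1−w) = 6/3 = 2.0000, giving w = 6/(3+6) = 0.67.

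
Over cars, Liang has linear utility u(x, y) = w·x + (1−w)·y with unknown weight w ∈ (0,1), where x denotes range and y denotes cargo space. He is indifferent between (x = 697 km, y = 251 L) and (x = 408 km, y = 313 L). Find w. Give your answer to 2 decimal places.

w = 0.18

u(697,251) = u(408,313) means w·697 + (1−w)·251 = w·408 + (1−w)·313.
w·(697−408) = (1−w)·(313−251), i.e. w·289 = (1−w)·62.
So w/(1−w) = 62/289 = 0.2145, giving w = 62/(289+62) = 0.18.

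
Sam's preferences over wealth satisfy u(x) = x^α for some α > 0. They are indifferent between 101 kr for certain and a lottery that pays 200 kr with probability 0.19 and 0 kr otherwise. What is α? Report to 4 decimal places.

EU(lottery) = 0.19·200^α + 0.81·0 = 0.19·200^α.
Setting u(101) equal to that: 101^α = 0.19·200^α ⇒ (101/200)^α = 0.19.
α = ln(0.19) / ln(101/200) = -1.6607312/-0.6831968 ≈ 2.4308.

α ≈ 2.4308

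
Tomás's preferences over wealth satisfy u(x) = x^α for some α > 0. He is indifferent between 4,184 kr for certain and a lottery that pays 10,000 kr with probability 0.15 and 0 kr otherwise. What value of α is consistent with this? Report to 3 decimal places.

α ≈ 2.177

Since u(0) = 0, the lottery's EU is 0.15·10000^α.
Setting u(4184) equal to that: 4184^α = 0.15·10000^α ⇒ (4184/10000)^α = 0.15.
Take logs: α = ln 0.15 / ln(4184/10000) ≈ 2.17730.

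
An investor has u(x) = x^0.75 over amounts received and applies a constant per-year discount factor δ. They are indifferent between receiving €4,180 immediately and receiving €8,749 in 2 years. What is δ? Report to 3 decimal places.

Indifference means u(4180) = δ^2 · u(8749), so δ^2 = u(4180)/u(8749).
With u(x) = x^0.75: δ^2 = 4180^0.75/8749^0.75 = (4180/8749)^0.75 = 0.57466.
Taking the square root: δ = 0.57466^(1/2) ≈ 0.758.

δ ≈ 0.758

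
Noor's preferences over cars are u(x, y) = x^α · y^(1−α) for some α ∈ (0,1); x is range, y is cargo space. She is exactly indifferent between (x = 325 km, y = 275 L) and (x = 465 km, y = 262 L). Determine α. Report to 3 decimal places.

α ≈ 0.119

Set the two utilities equal: 325^α·275^(1−α) = 465^α·262^(1−α).
Taking logs: α·ln 325 + (1−α)·ln 275 = α·ln 465 + (1−α)·ln 262, i.e. α·-0.358212 = (1−α)·-0.048427.
Thus α·(-0.406639) = -0.048427, so α = -0.048427/-0.406639 ≈ 0.119.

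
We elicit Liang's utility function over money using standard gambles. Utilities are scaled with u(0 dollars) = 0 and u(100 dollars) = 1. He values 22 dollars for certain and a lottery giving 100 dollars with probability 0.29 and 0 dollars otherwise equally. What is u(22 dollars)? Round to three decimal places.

0.290

The indifference gives u(22 dollars) = 0.29·u(100 dollars) + 0.71·u(0 dollars) = 0.29·1 + 0.71·0 = 0.29.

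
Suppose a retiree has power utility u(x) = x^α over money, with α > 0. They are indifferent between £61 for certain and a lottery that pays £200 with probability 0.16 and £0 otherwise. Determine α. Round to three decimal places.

The lottery's expected utility is 0.16·u(200) + 0.84·u(0) = 0.16·200^α (since u(0) = 0 for α > 0).
Setting u(61) equal to that: 61^α = 0.16·200^α ⇒ (61/200)^α = 0.16.
Take logs: α = ln 0.16 / ln(61/200) ≈ 1.54330.

α ≈ 1.543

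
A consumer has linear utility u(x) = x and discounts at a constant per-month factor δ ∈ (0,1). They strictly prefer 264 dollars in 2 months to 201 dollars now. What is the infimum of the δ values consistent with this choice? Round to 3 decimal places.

The preference means 201 < δ^2·264.
So δ^2 > 201/264 = 0.76136; taking the square root of both positive sides preserves the inequality.
δ > 0.76136^(1/2) = 0.873.

δ > 0.873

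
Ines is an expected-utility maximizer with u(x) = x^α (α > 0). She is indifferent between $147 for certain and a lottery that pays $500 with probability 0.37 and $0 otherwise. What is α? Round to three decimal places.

α ≈ 0.812

The lottery's expected utility is 0.37·u(500) + 0.63·u(0) = 0.37·500^α (since u(0) = 0 for α > 0).
Equating: 147^α = 0.37·500^α, i.e. 0.2940^α = 0.37.
Taking logs: α·ln(147/500) = ln(0.37), so α = -0.994252 / -1.224176 ≈ 0.812.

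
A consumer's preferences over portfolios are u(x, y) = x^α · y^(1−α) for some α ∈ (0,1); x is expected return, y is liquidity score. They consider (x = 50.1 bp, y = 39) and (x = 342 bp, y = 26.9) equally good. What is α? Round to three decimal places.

α ≈ 0.162

Indifference: 50.1^α · 39^(1−α) = 342^α · 26.9^(1−α).
Rearrange to (50.1/342)^α = (26.9/39)^(1−α) and take logs: α·-1.920790 = (1−α)·-0.371435.
Thus α·(-2.292225) = -0.371435, so α = -0.371435/-2.292225 ≈ 0.162.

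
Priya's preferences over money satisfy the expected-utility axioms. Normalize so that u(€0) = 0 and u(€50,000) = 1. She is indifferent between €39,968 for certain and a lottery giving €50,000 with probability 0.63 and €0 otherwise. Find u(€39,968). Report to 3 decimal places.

The indifference gives u(€39,968) = 0.63·u(€50,000) + 0.37·u(€0) = 0.63·1 + 0.37·0 = 0.63.

0.630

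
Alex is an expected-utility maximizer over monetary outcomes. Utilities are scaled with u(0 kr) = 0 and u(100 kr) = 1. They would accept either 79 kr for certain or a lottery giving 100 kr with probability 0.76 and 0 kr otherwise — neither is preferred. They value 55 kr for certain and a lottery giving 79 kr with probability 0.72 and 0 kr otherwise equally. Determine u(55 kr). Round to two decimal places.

The first gamble pins u(79 kr): it must equal 0.76·1 + 0.24·0 = 0.76.
Chaining: u(55 kr) = 0.72·0.76 + 0.28·0.00 = 0.5472.

0.55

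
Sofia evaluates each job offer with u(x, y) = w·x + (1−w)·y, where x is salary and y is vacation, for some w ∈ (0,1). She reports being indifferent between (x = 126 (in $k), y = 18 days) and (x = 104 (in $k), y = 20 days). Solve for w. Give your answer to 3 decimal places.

w = 0.083

Equating utilities: w·126 + (1−w)·18 = w·104 + (1−w)·20.
w·(126−104) = (1−w)·(20−18), i.e. w·22 = (1−w)·2.
So w/(1−w) = 2/22 = 0.0909, giving w = 2/(22+2) = 0.083.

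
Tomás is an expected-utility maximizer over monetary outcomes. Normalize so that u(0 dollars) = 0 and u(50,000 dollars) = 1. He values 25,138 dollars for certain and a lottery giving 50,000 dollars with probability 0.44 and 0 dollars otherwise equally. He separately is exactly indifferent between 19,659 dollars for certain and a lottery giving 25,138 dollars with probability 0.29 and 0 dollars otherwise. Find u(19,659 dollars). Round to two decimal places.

First, u(25,138 dollars) = 0.44·u(50,000 dollars) + 0.56·u(0 dollars) = 0.44.
Chaining: u(19,659 dollars) = 0.29·0.44 + 0.71·0.00 = 0.1276.

0.13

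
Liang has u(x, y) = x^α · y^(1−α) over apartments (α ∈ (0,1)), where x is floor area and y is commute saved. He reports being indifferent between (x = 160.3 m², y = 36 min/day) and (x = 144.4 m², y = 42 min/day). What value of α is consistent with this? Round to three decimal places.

α ≈ 0.596

The Cobb–Douglas utilities coincide, so 160.3^α·36^(1−α) = 144.4^α·42^(1−α).
Rearrange to (160.3/144.4)^α = (42/36)^(1−α) and take logs: α·0.104460 = (1−α)·0.154151.
So α/(1−α) = (0.154151)/(0.104460) = 1.475694, and α = 1.475694/2.475694 ≈ 0.596.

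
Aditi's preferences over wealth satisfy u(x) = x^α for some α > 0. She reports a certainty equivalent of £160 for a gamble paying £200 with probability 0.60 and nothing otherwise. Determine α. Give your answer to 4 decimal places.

α ≈ 2.2892

EU(lottery) = 0.60·200^α + 0.40·0 = 0.60·200^α.
Setting u(160) equal to that: 160^α = 0.60·200^α ⇒ (160/200)^α = 0.60.
Take logs: α = ln 0.60 / ln(160/200) ≈ 2.289224.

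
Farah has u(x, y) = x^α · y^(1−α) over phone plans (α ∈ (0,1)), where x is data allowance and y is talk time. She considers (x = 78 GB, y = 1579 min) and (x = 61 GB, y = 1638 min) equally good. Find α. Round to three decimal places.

α ≈ 0.130

Set the two utilities equal: 78^α·1579^(1−α) = 61^α·1638^(1−α).
Rearrange to (78/61)^α = (1638/1579)^(1−α) and take logs: α·0.245835 = (1−α)·0.036684.
With A = 0.245835 and B = 0.036684: α·A = (1−α)·B, so α = B/(A+B) = 0.036684/0.282519 ≈ 0.130.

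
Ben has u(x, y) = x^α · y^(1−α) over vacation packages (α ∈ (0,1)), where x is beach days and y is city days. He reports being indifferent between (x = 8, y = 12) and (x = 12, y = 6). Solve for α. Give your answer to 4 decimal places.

Indifference: 8^α · 12^(1−α) = 12^α · 6^(1−α).
Rearrange to (8/12)^α = (6/12)^(1−α) and take logs: α·-0.4054651 = (1−α)·-0.6931472.
Thus α·(-1.0986123) = -0.6931472, so α = -0.6931472/-1.0986123 ≈ 0.6309.

α ≈ 0.6309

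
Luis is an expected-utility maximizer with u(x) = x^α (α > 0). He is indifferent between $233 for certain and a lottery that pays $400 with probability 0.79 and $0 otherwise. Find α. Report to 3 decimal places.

EU(lottery) = 0.79·400^α + 0.21·0 = 0.79·400^α.
Setting u(233) equal to that: 233^α = 0.79·400^α ⇒ (233/400)^α = 0.79.
Taking logs: α·ln(233/400) = ln(0.79), so α = -0.235722 / -0.540426 ≈ 0.436.

α ≈ 0.436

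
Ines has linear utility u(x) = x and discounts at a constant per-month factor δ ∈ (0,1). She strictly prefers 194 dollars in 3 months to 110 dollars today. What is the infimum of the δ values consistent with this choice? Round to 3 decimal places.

The preference means 110 < δ^3·194.
Dividing by 194: δ^3 > 0.56701. Both sides are positive, so the cube root keeps the direction.
δ > (110/194)^(1/3) ≈ 0.828.

δ > 0.828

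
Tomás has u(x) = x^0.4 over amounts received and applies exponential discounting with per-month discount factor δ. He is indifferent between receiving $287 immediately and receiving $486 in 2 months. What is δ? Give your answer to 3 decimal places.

δ ≈ 0.900

Equating discounted utilities: u(287) = δ^2·u(486) ⇒ δ^2 = u(287)/u(486).
With u(x) = x^0.4: δ^2 = 287^0.4/486^0.4 = (287/486)^0.4 = 0.81002.
So δ = 0.81002^(1/2) ≈ 0.900.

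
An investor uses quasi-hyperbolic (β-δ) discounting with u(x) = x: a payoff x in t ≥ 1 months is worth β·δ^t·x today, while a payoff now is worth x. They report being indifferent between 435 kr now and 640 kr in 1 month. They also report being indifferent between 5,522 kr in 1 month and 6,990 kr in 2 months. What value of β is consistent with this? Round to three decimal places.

From the later pair, β·δ^1·5522 = β·δ^2·6990; dividing through, δ = 5522/6990 = 0.78999.
Substituting δ into 435 = β·δ·640: β = 435/(505.591) ≈ 0.860.

β ≈ 0.860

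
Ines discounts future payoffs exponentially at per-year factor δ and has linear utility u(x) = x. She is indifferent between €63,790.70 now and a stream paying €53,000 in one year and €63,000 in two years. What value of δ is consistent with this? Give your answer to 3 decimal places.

δ ≈ 0.670

Equating present values: 63790.70 = 53000δ + 63000δ².
Rearranged: 63000δ² + 53000δ − 63790.70 = 0.
δ = (−53000 + √(53000² + 4·63000·63790.70)) / (2·63000) = (−53000 + √18884256400.00) / 126000 ≈ 0.670.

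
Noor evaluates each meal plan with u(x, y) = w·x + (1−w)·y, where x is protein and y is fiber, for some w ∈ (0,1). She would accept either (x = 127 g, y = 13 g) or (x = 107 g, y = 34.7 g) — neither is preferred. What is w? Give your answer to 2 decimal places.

Equating utilities: w·127 + (1−w)·13 = w·107 + (1−w)·34.7.
Rearranging, 20·w − 21.7·(1−w) = 0.
So w/(1−w) = 21.7/20 = 1.0850, giving w = 21.7/(20+21.7) = 0.52.

w = 0.52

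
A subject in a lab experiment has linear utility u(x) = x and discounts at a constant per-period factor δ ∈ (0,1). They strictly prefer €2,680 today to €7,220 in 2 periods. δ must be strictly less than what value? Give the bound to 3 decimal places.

δ < 0.609

Under u(x) = x this choice says 2680 > δ^2·7220.
So δ^2 < 2680/7220 = 0.37119; taking the square root of both positive sides preserves the inequality.
δ < (2680/7220)^(1/2) ≈ 0.609.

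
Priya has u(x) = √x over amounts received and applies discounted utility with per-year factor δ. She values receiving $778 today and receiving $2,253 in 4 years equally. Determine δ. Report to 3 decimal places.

Equating discounted utilities: u(778) = δ^4·u(2253) ⇒ δ^4 = u(778)/u(2253).
With u(x) = √x: δ^4 = √778/√2253 = √(778/2253) = 0.58764.
So δ = 0.58764^(1/4) ≈ 0.876.

δ ≈ 0.876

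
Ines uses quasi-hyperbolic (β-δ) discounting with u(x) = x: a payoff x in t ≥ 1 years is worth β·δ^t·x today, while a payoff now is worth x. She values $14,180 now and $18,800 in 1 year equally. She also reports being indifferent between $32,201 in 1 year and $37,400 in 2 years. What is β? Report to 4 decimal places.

From the later pair, β·δ^1·32201 = β·δ^2·37400; dividing through, δ = 32201/37400 = 0.86099.
The first indifference: 14180 = β·δ·18800, so β = 14180/(δ·18800) = 14180/(0.86099·18800) ≈ 0.8760.

β ≈ 0.8760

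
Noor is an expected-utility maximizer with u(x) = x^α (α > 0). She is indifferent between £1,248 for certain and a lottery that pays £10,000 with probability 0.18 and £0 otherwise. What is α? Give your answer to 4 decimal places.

α ≈ 0.8240

The lottery's expected utility is 0.18·u(10000) + 0.82·u(0) = 0.18·10000^α (since u(0) = 0 for α > 0).
Equating: 1248^α = 0.18·10000^α, i.e. 0.1248^α = 0.18.
Take logs: α = ln 0.18 / ln(1248/10000) ≈ 0.824009.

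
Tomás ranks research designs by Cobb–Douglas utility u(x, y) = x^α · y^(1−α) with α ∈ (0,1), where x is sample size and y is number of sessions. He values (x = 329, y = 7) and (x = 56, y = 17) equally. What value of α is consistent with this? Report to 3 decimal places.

Indifference: 329^α · 7^(1−α) = 56^α · 17^(1−α).
(329/56)^α = (17/7)^(1−α); take logs: α·ln(329/56) = (1−α)·ln(17/7), i.e. α·1.770706 = (1−α)·0.887303.
Thus α·(2.658009) = 0.887303, so α = 0.887303/2.658009 ≈ 0.334.

α ≈ 0.334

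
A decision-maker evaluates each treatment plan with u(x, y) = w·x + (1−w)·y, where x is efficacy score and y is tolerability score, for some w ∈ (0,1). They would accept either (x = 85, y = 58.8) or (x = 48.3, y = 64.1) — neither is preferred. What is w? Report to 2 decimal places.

w = 0.13

u(85,58.8) = u(48.3,64.1) means w·85 + (1−w)·58.8 = w·48.3 + (1−w)·64.1.
w·(85−48.3) = (1−w)·(64.1−58.8), i.e. w·36.7 = (1−w)·5.3.
The marginal rate of substitution is 5.3/36.7, so w = 5.3/(36.7+5.3) = 0.13.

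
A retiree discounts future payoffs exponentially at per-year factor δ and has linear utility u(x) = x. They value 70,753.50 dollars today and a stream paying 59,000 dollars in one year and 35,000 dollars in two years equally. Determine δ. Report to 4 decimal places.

δ ≈ 0.8100

The stream is worth 59000δ + 35000δ² today, so 59000δ + 35000δ² = 70753.50.
Rearranged: 35000δ² + 59000δ − 70753.50 = 0.
By the quadratic formula (taking the positive root), δ = (−59000 + √13386490000.00) / 70000 ≈ 0.8100.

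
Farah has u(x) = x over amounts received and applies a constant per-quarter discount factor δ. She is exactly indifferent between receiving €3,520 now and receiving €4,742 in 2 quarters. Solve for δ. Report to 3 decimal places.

δ ≈ 0.862

Equating discounted utilities: u(3520) = δ^2·u(4742) ⇒ δ^2 = u(3520)/u(4742).
With u(x) = x: δ^2 = 3520/4742 = 0.74230.
Hence δ = (0.74230)^(1/2) = 0.86157.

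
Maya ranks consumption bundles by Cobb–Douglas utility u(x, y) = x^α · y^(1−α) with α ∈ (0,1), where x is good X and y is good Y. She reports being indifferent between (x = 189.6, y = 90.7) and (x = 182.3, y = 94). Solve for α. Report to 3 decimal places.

α ≈ 0.476

The Cobb–Douglas utilities coincide, so 189.6^α·90.7^(1−α) = 182.3^α·94^(1−α).
Taking logs: α·ln 189.6 + (1−α)·ln 90.7 = α·ln 182.3 + (1−α)·ln 94, i.e. α·0.039263 = (1−α)·0.035737.
Thus α·(0.075000) = 0.035737, so α = 0.035737/0.075000 ≈ 0.476.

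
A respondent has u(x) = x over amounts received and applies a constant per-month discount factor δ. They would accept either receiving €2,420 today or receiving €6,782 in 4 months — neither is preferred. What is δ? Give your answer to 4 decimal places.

Indifference means u(2420) = δ^4 · u(6782), so δ^4 = u(2420)/u(6782).
With u(x) = x: δ^4 = 2420/6782 = 0.35683.
Taking the 4th root: δ = 0.35683^(1/4) ≈ 0.7729.

δ ≈ 0.7729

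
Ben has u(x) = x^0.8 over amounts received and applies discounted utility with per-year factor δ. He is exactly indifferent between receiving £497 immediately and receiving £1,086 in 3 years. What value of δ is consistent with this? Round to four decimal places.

Indifference means u(497) = δ^3 · u(1086), so δ^3 = u(497)/u(1086).
Since u(x) = x^0.8, δ^3 = (497/1086)^0.8 = 0.45764^0.8 = 0.53508.
So δ = 0.53508^(1/3) ≈ 0.8118.

δ ≈ 0.8118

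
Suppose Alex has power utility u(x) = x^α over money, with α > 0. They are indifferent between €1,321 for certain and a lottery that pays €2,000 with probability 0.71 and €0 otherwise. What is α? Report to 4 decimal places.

α ≈ 0.8258

The lottery's expected utility is 0.71·u(2000) + 0.29·u(0) = 0.71·2000^α (since u(0) = 0 for α > 0).
Indifference: 1321^α = 0.71·2000^α, so (1321/2000)^α = 0.71.
Taking logs: α·ln(1321/2000) = ln(0.71), so α = -0.3424903 / -0.4147582 ≈ 0.8258.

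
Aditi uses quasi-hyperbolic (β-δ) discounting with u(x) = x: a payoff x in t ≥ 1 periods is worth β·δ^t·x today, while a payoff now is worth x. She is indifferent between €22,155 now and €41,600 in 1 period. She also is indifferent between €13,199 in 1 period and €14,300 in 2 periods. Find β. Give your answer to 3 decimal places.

Both payoffs in the second observation are in the future, so β drops out: δ^1·13199 = δ^2·14300 ⇒ δ = 13199/14300 = 0.92301.
Substituting δ into 22155 = β·δ·41600: β = 22155/(38397.091) ≈ 0.577.

β ≈ 0.577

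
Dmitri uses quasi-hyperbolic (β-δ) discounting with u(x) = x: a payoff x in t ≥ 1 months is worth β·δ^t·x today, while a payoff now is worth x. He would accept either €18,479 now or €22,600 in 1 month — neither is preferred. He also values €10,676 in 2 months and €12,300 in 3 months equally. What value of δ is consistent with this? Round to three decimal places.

δ ≈ 0.868

Both payoffs in the second observation are in the future, so β drops out: δ^2·10676 = δ^3·12300 ⇒ δ = 10676/12300 = 0.86797.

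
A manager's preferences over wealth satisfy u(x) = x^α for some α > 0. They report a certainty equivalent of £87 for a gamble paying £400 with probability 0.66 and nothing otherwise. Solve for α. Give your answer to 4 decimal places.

Since u(0) = 0, the lottery's EU is 0.66·400^α.
Equating: 87^α = 0.66·400^α, i.e. 0.2175^α = 0.66.
Take logs: α = ln 0.66 / ln(87/400) ≈ 0.272370.

α ≈ 0.2724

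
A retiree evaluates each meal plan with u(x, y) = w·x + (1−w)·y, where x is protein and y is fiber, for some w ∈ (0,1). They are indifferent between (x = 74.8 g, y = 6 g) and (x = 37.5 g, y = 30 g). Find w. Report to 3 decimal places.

u(74.8,6) = u(37.5,30) means w·74.8 + (1−w)·6 = w·37.5 + (1−w)·30.
w·(74.8−37.5) = (1−w)·(30−6), i.e. w·37.3 = (1−w)·24.
So w/(1−w) = 24/37.3 = 0.6434, giving w = 24/(37.3+24) = 0.392.

w = 0.392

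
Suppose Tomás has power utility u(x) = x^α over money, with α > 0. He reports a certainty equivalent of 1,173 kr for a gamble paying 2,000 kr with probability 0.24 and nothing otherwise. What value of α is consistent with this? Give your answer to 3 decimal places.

α ≈ 2.675

EU(lottery) = 0.24·2000^α + 0.76·0 = 0.24·2000^α.
Equating: 1173^α = 0.24·2000^α, i.e. 0.5865^α = 0.24.
Taking logs: α·ln(1173/2000) = ln(0.24), so α = -1.427116 / -0.533583 ≈ 2.675.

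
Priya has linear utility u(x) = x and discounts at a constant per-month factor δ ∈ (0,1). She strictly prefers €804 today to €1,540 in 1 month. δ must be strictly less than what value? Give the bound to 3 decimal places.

Under u(x) = x this choice says 804 > δ·1540.
So δ < 804/1540 = 0.52208.

δ < 0.522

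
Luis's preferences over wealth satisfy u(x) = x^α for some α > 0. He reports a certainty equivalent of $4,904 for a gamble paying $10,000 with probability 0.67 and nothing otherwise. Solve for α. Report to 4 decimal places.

EU(lottery) = 0.67·10000^α + 0.33·0 = 0.67·10000^α.
Indifference: 4904^α = 0.67·10000^α, so (4904/10000)^α = 0.67.
Taking logs: α·ln(4904/10000) = ln(0.67), so α = -0.4004776 / -0.7125339 ≈ 0.5620.

α ≈ 0.5620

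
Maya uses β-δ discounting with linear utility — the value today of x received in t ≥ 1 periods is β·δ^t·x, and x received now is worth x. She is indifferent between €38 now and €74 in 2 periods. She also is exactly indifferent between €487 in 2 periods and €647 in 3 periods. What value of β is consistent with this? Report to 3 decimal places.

Both payoffs in the second observation are in the future, so β drops out: δ^2·487 = δ^3·647 ⇒ δ = 487/647 = 0.75270.
The first indifference: 38 = β·δ^2·74, so β = 38/(δ^2·74) = 38/(0.56656·74) ≈ 0.906.

β ≈ 0.906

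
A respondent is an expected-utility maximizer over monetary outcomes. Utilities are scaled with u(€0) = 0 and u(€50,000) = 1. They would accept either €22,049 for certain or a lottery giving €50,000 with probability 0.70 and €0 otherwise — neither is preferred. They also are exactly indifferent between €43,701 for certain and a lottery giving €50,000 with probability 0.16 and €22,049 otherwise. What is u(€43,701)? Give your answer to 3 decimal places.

From the first indifference, u(€22,049) = 0.70·u(€50,000) + 0.30·u(€0) = 0.70·1 + 0.30·0 = 0.70.
Chaining: u(€43,701) = 0.16·1.00 + 0.84·0.70 = 0.7480.

0.748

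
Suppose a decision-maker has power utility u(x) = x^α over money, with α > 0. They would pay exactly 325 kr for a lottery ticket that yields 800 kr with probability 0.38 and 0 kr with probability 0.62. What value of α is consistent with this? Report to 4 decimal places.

The lottery's expected utility is 0.38·u(800) + 0.62·u(0) = 0.38·800^α (since u(0) = 0 for α > 0).
Equating: 325^α = 0.38·800^α, i.e. 0.4062^α = 0.38.
Take logs: α = ln 0.38 / ln(325/800) ≈ 1.074155.

α ≈ 1.0742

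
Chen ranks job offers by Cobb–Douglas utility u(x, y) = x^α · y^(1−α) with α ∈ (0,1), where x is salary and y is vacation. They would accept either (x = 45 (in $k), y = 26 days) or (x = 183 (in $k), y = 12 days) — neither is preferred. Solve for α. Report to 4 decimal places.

The Cobb–Douglas utilities coincide, so 45^α·26^(1−α) = 183^α·12^(1−α).
(45/183)^α = (12/26)^(1−α); take logs: α·ln(45/183) = (1−α)·ln(12/26), i.e. α·-1.4028237 = (1−α)·-0.7731899.
With A = -1.4028237 and B = -0.7731899: α·A = (1−α)·B, so α = B/(A+B) = -0.7731899/-2.1760136 ≈ 0.3553.

α ≈ 0.3553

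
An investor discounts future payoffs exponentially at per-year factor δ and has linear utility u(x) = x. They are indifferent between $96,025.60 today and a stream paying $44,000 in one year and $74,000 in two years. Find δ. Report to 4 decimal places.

δ ≈ 0.8800

The stream is worth 44000δ + 74000δ² today, so 44000δ + 74000δ² = 96025.60.
That is, 74000δ² + 44000δ − 96025.60 = 0, a quadratic in δ.
δ = (−44000 + √(44000² + 4·74000·96025.60)) / (2·74000) = (−44000 + √30359577600.00) / 148000 ≈ 0.8800.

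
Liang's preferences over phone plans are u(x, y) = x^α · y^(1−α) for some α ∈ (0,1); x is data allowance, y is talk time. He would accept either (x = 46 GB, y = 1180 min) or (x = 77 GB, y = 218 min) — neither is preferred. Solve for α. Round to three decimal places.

α ≈ 0.766

Set the two utilities equal: 46^α·1180^(1−α) = 77^α·218^(1−α).
Taking logs: α·ln 46 + (1−α)·ln 1180 = α·ln 77 + (1−α)·ln 218, i.e. α·-0.515164 = (1−α)·-1.688775.
So α/(1−α) = (-1.688775)/(-0.515164) = 3.278131, and α = 3.278131/4.278131 ≈ 0.766.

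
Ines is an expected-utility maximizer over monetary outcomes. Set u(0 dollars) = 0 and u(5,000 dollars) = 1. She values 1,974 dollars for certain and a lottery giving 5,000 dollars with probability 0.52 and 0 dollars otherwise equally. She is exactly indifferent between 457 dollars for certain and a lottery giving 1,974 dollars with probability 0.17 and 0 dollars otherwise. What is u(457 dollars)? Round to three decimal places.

0.088

First, u(1,974 dollars) = 0.52·u(5,000 dollars) + 0.48·u(0 dollars) = 0.52.
Then u(457 dollars) = 0.17·u(1,974 dollars) + 0.83·u(0 dollars) = 0.17·0.52 + 0.83·0.00 = 0.0884.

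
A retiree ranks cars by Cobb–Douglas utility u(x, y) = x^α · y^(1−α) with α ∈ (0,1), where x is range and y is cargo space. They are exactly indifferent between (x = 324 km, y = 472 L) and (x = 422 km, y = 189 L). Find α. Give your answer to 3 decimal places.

Indifference: 324^α · 472^(1−α) = 422^α · 189^(1−α).
(324/422)^α = (189/472)^(1−α); take logs: α·ln(324/422) = (1−α)·ln(189/472), i.e. α·-0.264262 = (1−α)·-0.915232.
So α/(1−α) = (-0.915232)/(-0.264262) = 3.463351, and α = 3.463351/4.463351 ≈ 0.776.

α ≈ 0.776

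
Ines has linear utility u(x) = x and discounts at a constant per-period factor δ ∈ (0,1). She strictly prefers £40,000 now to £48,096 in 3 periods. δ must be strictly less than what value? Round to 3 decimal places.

The preference means 40000 > δ^3·48096.
Dividing by 48096: δ^3 < 0.83167. Both sides are positive, so the cube root keeps the direction.
δ < 0.83167^(1/3) = 0.940.

δ < 0.940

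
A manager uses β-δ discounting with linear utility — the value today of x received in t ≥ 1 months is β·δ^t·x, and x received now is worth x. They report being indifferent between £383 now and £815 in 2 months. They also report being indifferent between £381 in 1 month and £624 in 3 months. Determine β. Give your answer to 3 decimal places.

β ≈ 0.770

Both payoffs in the second observation are in the future, so β drops out: δ^1·381 = δ^3·624 ⇒ δ^2 = 381/624 = 0.61058, so δ = 0.78139.
The first indifference: 383 = β·δ^2·815, so β = 383/(δ^2·815) = 383/(0.61058·815) ≈ 0.770.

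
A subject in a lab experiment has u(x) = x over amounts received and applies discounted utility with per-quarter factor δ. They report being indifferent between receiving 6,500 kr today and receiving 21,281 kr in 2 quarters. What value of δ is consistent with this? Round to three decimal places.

δ ≈ 0.553

Equating discounted utilities: u(6500) = δ^2·u(21281) ⇒ δ^2 = u(6500)/u(21281).
With u(x) = x: δ^2 = 6500/21281 = 0.30544.
Taking the square root: δ = 0.30544^(1/2) ≈ 0.553.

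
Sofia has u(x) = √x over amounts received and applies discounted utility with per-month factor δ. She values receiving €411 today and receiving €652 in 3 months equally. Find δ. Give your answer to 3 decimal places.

δ ≈ 0.926

Equating discounted utilities: u(411) = δ^3·u(652) ⇒ δ^3 = u(411)/u(652).
With u(x) = √x: δ^3 = √411/√652 = √(411/652) = 0.79396.
So δ = 0.79396^(1/3) ≈ 0.926.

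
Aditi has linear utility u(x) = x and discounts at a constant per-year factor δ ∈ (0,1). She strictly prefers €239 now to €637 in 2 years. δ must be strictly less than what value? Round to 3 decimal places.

δ < 0.613

Under u(x) = x this choice says 239 > δ^2·637.
Dividing by 637: δ^2 < 0.37520. Both sides are positive, so the square root keeps the direction.
δ < 0.37520^(1/2) = 0.613.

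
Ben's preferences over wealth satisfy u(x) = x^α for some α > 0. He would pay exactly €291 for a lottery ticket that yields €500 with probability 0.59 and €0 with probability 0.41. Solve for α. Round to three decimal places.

EU(lottery) = 0.59·500^α + 0.41·0 = 0.59·500^α.
Setting u(291) equal to that: 291^α = 0.59·500^α ⇒ (291/500)^α = 0.59.
Take logs: α = ln 0.59 / ln(291/500) ≈ 0.97478.

α ≈ 0.975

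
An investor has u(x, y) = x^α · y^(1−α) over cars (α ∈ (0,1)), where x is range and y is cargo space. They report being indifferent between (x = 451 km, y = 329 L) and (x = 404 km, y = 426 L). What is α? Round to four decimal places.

Set the two utilities equal: 451^α·329^(1−α) = 404^α·426^(1−α).
(451/404)^α = (426/329)^(1−α); take logs: α·ln(451/404) = (1−α)·ln(426/329), i.e. α·0.1100525 = (1−α)·0.2583816.
Thus α·(0.3684341) = 0.2583816, so α = 0.2583816/0.3684341 ≈ 0.7013.

α ≈ 0.7013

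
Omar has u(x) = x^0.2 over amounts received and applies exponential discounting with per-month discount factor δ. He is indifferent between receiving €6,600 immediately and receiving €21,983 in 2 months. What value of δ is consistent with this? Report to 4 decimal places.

δ ≈ 0.8866

Indifference means u(6600) = δ^2 · u(21983), so δ^2 = u(6600)/u(21983).
Since u(x) = x^0.2, δ^2 = (6600/21983)^0.2 = 0.30023^0.2 = 0.78612.
Hence δ = (0.78612)^(1/2) = 0.886637.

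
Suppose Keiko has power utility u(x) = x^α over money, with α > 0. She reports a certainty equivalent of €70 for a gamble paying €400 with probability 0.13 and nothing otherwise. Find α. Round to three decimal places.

Since u(0) = 0, the lottery's EU is 0.13·400^α.
Equating: 70^α = 0.13·400^α, i.e. 0.1750^α = 0.13.
Take logs: α = ln 0.13 / ln(70/400) ≈ 1.17054.

α ≈ 1.171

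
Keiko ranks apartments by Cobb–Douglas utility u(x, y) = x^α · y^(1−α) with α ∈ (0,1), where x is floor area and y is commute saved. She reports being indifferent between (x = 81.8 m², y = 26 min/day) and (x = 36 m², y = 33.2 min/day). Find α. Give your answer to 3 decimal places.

The Cobb–Douglas utilities coincide, so 81.8^α·26^(1−α) = 36^α·33.2^(1−α).
Rearrange to (81.8/36)^α = (33.2/26)^(1−α) and take logs: α·0.820758 = (1−α)·0.244453.
So α/(1−α) = (0.244453)/(0.820758) = 0.297838, and α = 0.297838/1.297838 ≈ 0.229.

α ≈ 0.229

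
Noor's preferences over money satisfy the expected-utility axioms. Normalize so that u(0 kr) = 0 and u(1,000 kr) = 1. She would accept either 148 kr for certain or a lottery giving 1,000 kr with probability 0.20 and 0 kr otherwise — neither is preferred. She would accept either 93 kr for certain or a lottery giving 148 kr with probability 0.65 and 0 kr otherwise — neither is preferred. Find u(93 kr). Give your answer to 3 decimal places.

0.130

First, u(148 kr) = 0.20·u(1,000 kr) + 0.80·u(0 kr) = 0.20.
Chaining: u(93 kr) = 0.65·0.20 + 0.35·0.00 = 0.1300.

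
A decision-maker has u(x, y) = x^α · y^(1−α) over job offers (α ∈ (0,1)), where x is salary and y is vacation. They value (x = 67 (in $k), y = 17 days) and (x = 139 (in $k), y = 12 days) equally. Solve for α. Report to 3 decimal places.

α ≈ 0.323

The Cobb–Douglas utilities coincide, so 67^α·17^(1−α) = 139^α·12^(1−α).
Taking logs: α·ln 67 + (1−α)·ln 17 = α·ln 139 + (1−α)·ln 12, i.e. α·-0.729781 = (1−α)·-0.348307.
So α/(1−α) = (-0.348307)/(-0.729781) = 0.477276, and α = 0.477276/1.477276 ≈ 0.323.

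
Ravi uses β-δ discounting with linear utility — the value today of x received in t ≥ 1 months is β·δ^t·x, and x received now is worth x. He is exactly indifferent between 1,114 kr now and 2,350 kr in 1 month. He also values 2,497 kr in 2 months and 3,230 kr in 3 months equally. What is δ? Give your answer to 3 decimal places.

δ ≈ 0.773

From the later pair, β·δ^2·2497 = β·δ^3·3230; dividing through, δ = 2497/3230 = 0.77307.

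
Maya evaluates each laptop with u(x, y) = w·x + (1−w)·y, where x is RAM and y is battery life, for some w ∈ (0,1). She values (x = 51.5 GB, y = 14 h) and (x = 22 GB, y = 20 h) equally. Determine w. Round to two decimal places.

Equating utilities: w·51.5 + (1−w)·14 = w·22 + (1−w)·20.
Collecting terms: w·29.5 = (1−w)·6.
So w/(1−w) = 6/29.5 = 0.2034, giving w = 6/(29.5+6) = 0.17.

w = 0.17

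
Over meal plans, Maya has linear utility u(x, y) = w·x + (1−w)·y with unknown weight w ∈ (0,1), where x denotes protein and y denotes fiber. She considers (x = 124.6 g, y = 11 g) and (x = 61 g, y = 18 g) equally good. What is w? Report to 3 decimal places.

w = 0.099

u(124.6,11) = u(61,18) means w·124.6 + (1−w)·11 = w·61 + (1−w)·18.
w·(124.6−61) = (1−w)·(18−11), i.e. w·63.6 = (1−w)·7.
Hence w = 7/(63.6+7) = 7/70.6 = 0.099.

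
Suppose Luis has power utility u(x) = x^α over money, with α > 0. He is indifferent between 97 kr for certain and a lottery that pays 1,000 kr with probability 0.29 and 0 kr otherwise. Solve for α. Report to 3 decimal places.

α ≈ 0.531

The lottery's expected utility is 0.29·u(1000) + 0.71·u(0) = 0.29·1000^α (since u(0) = 0 for α > 0).
Indifference: 97^α = 0.29·1000^α, so (97/1000)^α = 0.29.
Take logs: α = ln 0.29 / ln(97/1000) ≈ 0.53058.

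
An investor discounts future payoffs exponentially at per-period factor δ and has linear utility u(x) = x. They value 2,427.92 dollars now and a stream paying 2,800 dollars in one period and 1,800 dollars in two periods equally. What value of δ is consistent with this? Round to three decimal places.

δ ≈ 0.620

Equating present values: 2427.92 = 2800δ + 1800δ².
So 1800δ² + 2800δ − 2427.92 = 0.
By the quadratic formula (taking the positive root), δ = (−2800 + √25321024.00) / 3600 ≈ 0.620.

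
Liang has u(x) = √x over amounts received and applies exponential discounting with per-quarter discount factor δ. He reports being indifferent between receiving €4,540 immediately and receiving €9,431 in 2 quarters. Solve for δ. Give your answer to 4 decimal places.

The payoff in 2 quarters is discounted by δ^2, so u(4540) = δ^2·u(9431) and δ^2 = u(4540)/u(9431).
Since u(x) = √x, δ^2 = √(4540/9431) = 0.69382.
Hence δ = (0.69382)^(1/2) = 0.832961.

δ ≈ 0.8330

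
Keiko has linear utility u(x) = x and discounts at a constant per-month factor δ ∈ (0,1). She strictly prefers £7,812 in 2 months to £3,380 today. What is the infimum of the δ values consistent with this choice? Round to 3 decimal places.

δ > 0.658

Under u(x) = x this choice says 3380 < δ^2·7812.
So δ^2 > 3380/7812 = 0.43267; taking the square root of both positive sides preserves the inequality.
δ > 0.43267^(1/2) = 0.658.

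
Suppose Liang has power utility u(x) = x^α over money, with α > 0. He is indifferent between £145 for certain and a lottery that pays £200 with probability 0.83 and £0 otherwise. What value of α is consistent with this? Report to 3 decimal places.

α ≈ 0.579

Since u(0) = 0, the lottery's EU is 0.83·200^α.
Equating: 145^α = 0.83·200^α, i.e. 0.7250^α = 0.83.
Take logs: α = ln 0.83 / ln(145/200) ≈ 0.57941.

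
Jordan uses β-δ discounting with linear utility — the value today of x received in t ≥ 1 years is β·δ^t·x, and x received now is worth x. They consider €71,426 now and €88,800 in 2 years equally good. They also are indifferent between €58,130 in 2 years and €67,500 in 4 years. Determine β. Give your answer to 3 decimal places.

β ≈ 0.934

Both payoffs in the second observation are in the future, so β drops out: δ^2·58130 = δ^4·67500 ⇒ δ^2 = 58130/67500 = 0.86119, so δ = 0.92800.
Now use the now-vs-future pair: 71426 = β·δ^2·88800 gives β = 71426/(0.86119·88800) ≈ 0.934.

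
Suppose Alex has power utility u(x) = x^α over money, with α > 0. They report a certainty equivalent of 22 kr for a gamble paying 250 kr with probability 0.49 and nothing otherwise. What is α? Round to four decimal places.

EU(lottery) = 0.49·250^α + 0.51·0 = 0.49·250^α.
Indifference: 22^α = 0.49·250^α, so (22/250)^α = 0.49.
Take logs: α = ln 0.49 / ln(22/250) ≈ 0.293509.

α ≈ 0.2935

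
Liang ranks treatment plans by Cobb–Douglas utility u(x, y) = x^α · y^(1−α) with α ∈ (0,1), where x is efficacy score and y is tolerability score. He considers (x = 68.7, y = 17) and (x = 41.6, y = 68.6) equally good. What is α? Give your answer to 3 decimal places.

Indifference: 68.7^α · 17^(1−α) = 41.6^α · 68.6^(1−α).
Taking logs: α·ln 68.7 + (1−α)·ln 17 = α·ln 41.6 + (1−α)·ln 68.6, i.e. α·0.501649 = (1−α)·1.395079.
So α/(1−α) = (1.395079)/(0.501649) = 2.780986, and α = 2.780986/3.780986 ≈ 0.736.

α ≈ 0.736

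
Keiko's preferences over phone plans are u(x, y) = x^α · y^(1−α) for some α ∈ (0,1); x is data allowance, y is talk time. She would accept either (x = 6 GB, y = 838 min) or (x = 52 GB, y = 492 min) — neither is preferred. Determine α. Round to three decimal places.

α ≈ 0.198

Indifference: 6^α · 838^(1−α) = 52^α · 492^(1−α).
Taking logs: α·ln 6 + (1−α)·ln 838 = α·ln 52 + (1−α)·ln 492, i.e. α·-2.159484 = (1−α)·-0.532539.
Thus α·(-2.692023) = -0.532539, so α = -0.532539/-2.692023 ≈ 0.198.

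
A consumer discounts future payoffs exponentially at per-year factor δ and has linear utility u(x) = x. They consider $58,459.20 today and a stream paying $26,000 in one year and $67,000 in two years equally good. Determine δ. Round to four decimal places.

δ ≈ 0.7600

Equating present values: 58459.20 = 26000δ + 67000δ².
That is, 67000δ² + 26000δ − 58459.20 = 0, a quadratic in δ.
The positive root is δ = [−26000 + √(26000² + 4·67000·58459.20)] / (2·67000) = (−26000 + 127840.000)/134000 ≈ 0.7600.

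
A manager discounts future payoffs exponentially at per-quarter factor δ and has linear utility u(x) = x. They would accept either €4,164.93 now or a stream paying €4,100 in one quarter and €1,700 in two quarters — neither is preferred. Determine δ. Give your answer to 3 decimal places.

The stream is worth 4100δ + 1700δ² today, so 4100δ + 1700δ² = 4164.93.
So 1700δ² + 4100δ − 4164.93 = 0.
By the quadratic formula (taking the positive root), δ = (−4100 + √45131524.00) / 3400 ≈ 0.770.

δ ≈ 0.770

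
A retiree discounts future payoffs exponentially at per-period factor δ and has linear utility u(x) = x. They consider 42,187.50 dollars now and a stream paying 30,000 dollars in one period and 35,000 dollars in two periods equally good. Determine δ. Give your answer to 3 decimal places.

The stream is worth 30000δ + 35000δ² today, so 30000δ + 35000δ² = 42187.50.
So 35000δ² + 30000δ − 42187.50 = 0.
The positive root is δ = [−30000 + √(30000² + 4·35000·42187.50)] / (2·35000) = (−30000 + 82500.000)/70000 ≈ 0.750.

δ ≈ 0.750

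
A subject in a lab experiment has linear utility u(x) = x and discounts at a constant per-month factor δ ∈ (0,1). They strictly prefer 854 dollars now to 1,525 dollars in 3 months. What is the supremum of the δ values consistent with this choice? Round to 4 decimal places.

Comparing present values: 854 > δ^3·1525.
So δ^3 < 854/1525 = 0.56000; taking the cube root of both positive sides preserves the inequality.
δ < 0.56000^(1/3) = 0.8243.

δ < 0.8243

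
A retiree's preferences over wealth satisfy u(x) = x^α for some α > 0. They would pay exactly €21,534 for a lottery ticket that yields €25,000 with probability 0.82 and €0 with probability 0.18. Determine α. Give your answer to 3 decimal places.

Since u(0) = 0, the lottery's EU is 0.82·25000^α.
Setting u(21534) equal to that: 21534^α = 0.82·25000^α ⇒ (21534/25000)^α = 0.82.
Take logs: α = ln 0.82 / ln(21534/25000) ≈ 1.32972.

α ≈ 1.330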